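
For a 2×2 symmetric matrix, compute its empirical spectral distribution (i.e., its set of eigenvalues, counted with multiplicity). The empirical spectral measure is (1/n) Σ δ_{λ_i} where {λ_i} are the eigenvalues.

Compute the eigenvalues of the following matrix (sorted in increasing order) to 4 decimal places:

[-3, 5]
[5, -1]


Since M is real symmetric, both eigenvalues are real; they are the roots of det(λI − M) = λ² − (tr M) λ + det M.
tr M = -3 + (-1) = -4.
det M = (-3)·(-1) − 5² = 3 − 25 = -22.
Characteristic polynomial: λ² + 4λ − 22 = 0.
Discriminant Δ = (tr M)² − 4·det M = 16 − (-88) = 104; √Δ = 10.198039.
λ = (tr M ± √Δ)/2 = (-4 ± 10.198039)/2, giving (tr M − √Δ)/2 = -7.0990 and (tr M + √Δ)/2 = 3.0990.

Eigenvalues sorted in increasing order: [-7.0990, 3.0990].


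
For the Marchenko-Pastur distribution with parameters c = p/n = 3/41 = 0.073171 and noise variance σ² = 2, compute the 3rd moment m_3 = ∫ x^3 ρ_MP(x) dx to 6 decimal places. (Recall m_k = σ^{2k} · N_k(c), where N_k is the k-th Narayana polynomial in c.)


E[X³] = σ⁶ (1 + 3c + c²) (third MP moment). With σ² = 2 (so σ⁶ = 8) and c = 3/41 = 0.073171: E[X³] = 8 · (1 + 3·0.073171 + (0.073171)²) = 8 · 1.224866.

So E[X^3] = 9.798929.


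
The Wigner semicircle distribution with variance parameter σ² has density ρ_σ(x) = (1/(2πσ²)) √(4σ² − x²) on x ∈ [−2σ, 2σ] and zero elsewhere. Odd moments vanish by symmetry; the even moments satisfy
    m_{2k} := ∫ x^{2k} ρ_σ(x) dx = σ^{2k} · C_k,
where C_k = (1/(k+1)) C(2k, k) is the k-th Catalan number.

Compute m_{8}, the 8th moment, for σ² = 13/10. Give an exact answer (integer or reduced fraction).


By the scaled semicircle moment identity, m_{2k} = σ^{2k} · C_k with k = 4.
C_4 = (1/(k+1)) · C(2k, k) = (1/5) · C(8, 4) = (1/5) · 70 = 14.
σ^{2k} = (σ²)^k = (13/10)^4 = 28561/10000.

Therefore m_{8} = σ^{8} · C_4 = (28561/10000) · 14 = 199927/5000.


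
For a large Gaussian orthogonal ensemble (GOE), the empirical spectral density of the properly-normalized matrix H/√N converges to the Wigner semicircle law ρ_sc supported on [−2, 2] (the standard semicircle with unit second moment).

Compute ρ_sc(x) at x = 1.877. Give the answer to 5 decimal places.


ρ_sc(x) = (1/(2π)) √(4 − x²). With x = 1.877:
  4 − x² = 4 − (1.877)² = 4 − 3.523129 = 0.476871.
  √(4 − x²) = 0.690558.
  1/(2π) = 0.159155.
  ρ_sc(1.877) = 0.159155 · 0.690558 = 0.109906.

Rounded to 5 decimal places: ρ_sc(1.877) ≈ 0.10991.


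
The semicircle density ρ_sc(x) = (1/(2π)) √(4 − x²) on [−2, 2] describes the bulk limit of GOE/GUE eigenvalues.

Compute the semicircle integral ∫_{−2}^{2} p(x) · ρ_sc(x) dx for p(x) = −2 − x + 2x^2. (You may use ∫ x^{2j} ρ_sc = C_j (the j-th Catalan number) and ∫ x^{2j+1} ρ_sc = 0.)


Write p(x) = Σ a_i x^i, split into monomials and integrate each against ρ_sc separately.
Using ∫ x^{2j} ρ_sc = C_j = (1/(j+1)) C(2j, j) (Catalan numbers) and ∫ x^{2j+1} ρ_sc = 0 (odd monomials vanish by symmetry):
  i = 0 (even): a_0 · C_{0} = -2 · 1 = -2
  i = 1 (odd): ∫ x^1 ρ_sc = 0 (vanishes)
  i = 2 (even): a_2 · C_{1} = 2 · 1 = 2

Summing the contributions: ∫_{−2}^{2} p(x) ρ_sc(x) dx = (-2) + 2 = 0.


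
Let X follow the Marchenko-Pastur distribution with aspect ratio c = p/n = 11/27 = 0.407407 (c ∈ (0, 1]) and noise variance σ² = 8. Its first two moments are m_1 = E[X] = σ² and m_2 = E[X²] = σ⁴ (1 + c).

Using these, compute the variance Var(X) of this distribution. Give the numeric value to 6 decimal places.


m_1 = E[X] = σ² = 8, so m_1² = 64.
m_2 = E[X²] = σ⁴ (1 + c) = 64 · (1 + 0.407407) = 64 · 1.407407 = 90.074074.
(Note m_2 − m_1² simplifies to c · σ⁴ = 0.407407 · 64.)

Var(X) = m_2 − m_1² = 90.074074 − 64 = 26.074074.


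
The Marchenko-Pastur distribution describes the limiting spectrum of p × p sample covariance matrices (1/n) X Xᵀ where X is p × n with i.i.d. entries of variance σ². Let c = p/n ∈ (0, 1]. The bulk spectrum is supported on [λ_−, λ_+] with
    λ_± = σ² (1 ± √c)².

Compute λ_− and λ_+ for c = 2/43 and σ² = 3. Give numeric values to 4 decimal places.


c = 2/43 = 0.046512; √c = 0.215666.
λ_− = σ² (1 − √c)² = 3 · (1 − 0.215666)² = 3 · (0.784334)² = 1.845542.
λ_+ = σ² (1 + √c)² = 3 · (1 + 0.215666)² = 3 · (1.215666)² = 4.433528.

Rounded to 4 decimal places: λ_− ≈ 1.8455, λ_+ ≈ 4.4335.


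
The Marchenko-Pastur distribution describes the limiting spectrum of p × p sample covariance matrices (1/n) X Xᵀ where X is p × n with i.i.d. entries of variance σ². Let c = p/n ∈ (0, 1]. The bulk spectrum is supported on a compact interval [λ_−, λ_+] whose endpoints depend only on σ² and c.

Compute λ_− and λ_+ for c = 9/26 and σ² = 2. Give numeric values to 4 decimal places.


c = 9/26 = 0.346154; √c = 0.588348.
λ_− = σ² (1 − √c)² = 2 · (1 − 0.588348)² = 2 · (0.411652)² = 0.338914.
λ_+ = σ² (1 + √c)² = 2 · (1 + 0.588348)² = 2 · (1.588348)² = 5.045701.

Rounded to 4 decimal places: λ_− ≈ 0.3389, λ_+ ≈ 5.0457.


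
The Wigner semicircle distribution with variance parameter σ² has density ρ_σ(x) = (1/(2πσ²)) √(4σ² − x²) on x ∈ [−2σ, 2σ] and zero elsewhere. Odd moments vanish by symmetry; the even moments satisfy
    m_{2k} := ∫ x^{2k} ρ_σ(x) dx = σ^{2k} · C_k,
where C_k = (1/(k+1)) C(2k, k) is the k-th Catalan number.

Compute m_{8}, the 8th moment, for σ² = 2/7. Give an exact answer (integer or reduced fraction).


By the scaled semicircle moment identity, m_{2k} = σ^{2k} · C_k with k = 4.
C_4 = (1/(k+1)) · C(2k, k) = (1/5) · C(8, 4) = (1/5) · 70 = 14.
σ^{2k} = (σ²)^k = (2/7)^4 = 16/2401.

Therefore m_{8} = σ^{8} · C_4 = (16/2401) · 14 = 32/343.


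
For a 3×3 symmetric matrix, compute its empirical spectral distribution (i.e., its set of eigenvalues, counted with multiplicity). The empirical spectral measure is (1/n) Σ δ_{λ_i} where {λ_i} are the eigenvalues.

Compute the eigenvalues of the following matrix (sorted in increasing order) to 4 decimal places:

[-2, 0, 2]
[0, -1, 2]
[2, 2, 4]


Since M is real symmetric, all three eigenvalues are real; they are the roots of det(λI − M) = λ³ − (tr M) λ² + s λ − det M, where s is the sum of the principal 2×2 minors.
tr M = -2 + (-1) + 4 = 1.
s = ((-2)·(-1) − 0²) + ((-2)·4 − 2²) + ((-1)·4 − 2²) = 2 + (-12) + (-8) = -18.
det M (expand along row 1) = (-2)·(-8) − 0·(-4) + 2·2 = 20.
Characteristic polynomial: λ³ − λ² − 18λ − 20 = 0.
Substitute λ = y + (tr M)/3 = y + 0.333333 to remove the quadratic term: y³ + p·y + q = 0 with p = s − (tr M)²/3 = -18.333333 and q = −2(tr M)³/27 + (tr M)·s/3 − det M = -26.074074.
Three real roots ⇒ use the trigonometric (Viète) form: r = 2√(−p/3) = 4.944132, φ = arccos(3q/(p·r)) = arccos(0.862976) = 0.529666 rad.
y_k = r·cos(φ/3 − 2πk/3) for k = 0, 1, 2 gives y = 4.867274, -1.681593, -3.185680.
λ_k = y_k + 0.333333 gives λ = 5.2006, -1.3483, -2.8523 (check: the sum is 1.0000 = tr M).

Eigenvalues sorted in increasing order: [-2.8523, -1.3483, 5.2006].


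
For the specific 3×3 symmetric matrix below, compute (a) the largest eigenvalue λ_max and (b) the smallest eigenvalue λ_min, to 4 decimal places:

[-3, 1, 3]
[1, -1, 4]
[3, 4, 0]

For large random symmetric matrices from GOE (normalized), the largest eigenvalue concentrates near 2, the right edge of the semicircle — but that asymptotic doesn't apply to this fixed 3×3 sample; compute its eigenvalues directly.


Since M is real symmetric, all three eigenvalues are real; they are the roots of det(λI − M) = λ³ − (tr M) λ² + s λ − det M, where s is the sum of the principal 2×2 minors.
tr M = -3 + (-1) + 0 = -4.
s = ((-3)·(-1) − 1²) + ((-3)·0 − 3²) + ((-1)·0 − 4²) = 2 + (-9) + (-16) = -23.
det M (expand along row 1) = (-3)·(-16) − 1·(-12) + 3·7 = 81.
Characteristic polynomial: λ³ + 4λ² − 23λ − 81 = 0.
Substitute λ = y + (tr M)/3 = y − 1.333333 to remove the quadratic term: y³ + p·y + q = 0 with p = s − (tr M)²/3 = -28.333333 and q = −2(tr M)³/27 + (tr M)·s/3 − det M = -45.592593.
Three real roots ⇒ use the trigonometric (Viète) form: r = 2√(−p/3) = 6.146363, φ = arccos(3q/(p·r)) = arccos(0.785416) = 0.667429 rad.
y_k = r·cos(φ/3 − 2πk/3) for k = 0, 1, 2 gives y = 5.994880, -1.822965, -4.171915.
λ_k = y_k − 1.333333 gives λ = 4.6615, -3.1563, -5.5052 (check: the sum is -4.0000 = tr M).

Hence λ_max = 4.6615 and λ_min = -5.5052.


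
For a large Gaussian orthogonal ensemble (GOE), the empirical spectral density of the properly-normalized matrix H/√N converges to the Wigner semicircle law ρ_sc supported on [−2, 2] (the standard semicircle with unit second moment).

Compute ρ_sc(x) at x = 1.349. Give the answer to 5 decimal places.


ρ_sc(x) = (1/(2π)) √(4 − x²). With x = 1.349:
  4 − x² = 4 − (1.349)² = 4 − 1.819801 = 2.180199.
  √(4 − x²) = 1.476550.
  1/(2π) = 0.159155.
  ρ_sc(1.349) = 0.159155 · 1.476550 = 0.235000.

Rounded to 5 decimal places: ρ_sc(1.349) ≈ 0.23500.


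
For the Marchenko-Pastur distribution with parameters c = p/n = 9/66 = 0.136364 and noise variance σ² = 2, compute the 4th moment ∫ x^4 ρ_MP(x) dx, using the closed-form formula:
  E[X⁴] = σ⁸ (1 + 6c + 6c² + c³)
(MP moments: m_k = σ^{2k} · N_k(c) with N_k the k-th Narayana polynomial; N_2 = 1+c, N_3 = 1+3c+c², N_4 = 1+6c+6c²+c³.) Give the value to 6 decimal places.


E[X⁴] = σ⁸ (1 + 6c + 6c² + c³) (fourth MP moment). With σ² = 2 (so σ⁸ = 16) and c = 9/66 = 0.136364: E[X⁴] = 16 · (1 + 6·0.136364 + 6·(0.136364)² + (0.136364)³) = 16 · 1.932288.

So E[X^4] = 30.916604.


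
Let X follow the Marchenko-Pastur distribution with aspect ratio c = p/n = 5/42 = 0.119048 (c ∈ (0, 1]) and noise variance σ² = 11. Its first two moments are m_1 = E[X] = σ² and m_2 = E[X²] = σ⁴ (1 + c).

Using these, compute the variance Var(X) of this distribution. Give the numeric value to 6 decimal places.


m_1 = E[X] = σ² = 11, so m_1² = 121.
m_2 = E[X²] = σ⁴ (1 + c) = 121 · (1 + 0.119048) = 121 · 1.119048 = 135.404762.
(Note m_2 − m_1² simplifies to c · σ⁴ = 0.119048 · 121.)

Var(X) = m_2 − m_1² = 135.404762 − 121 = 14.404762.


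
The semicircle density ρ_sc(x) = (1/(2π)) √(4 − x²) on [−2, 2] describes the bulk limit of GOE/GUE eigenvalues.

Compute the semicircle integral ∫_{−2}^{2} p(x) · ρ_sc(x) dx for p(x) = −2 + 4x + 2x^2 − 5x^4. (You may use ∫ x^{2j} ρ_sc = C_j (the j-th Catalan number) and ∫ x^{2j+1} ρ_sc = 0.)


Write p(x) = Σ a_i x^i, split into monomials and integrate each against ρ_sc separately.
Using ∫ x^{2j} ρ_sc = C_j = (1/(j+1)) C(2j, j) (Catalan numbers) and ∫ x^{2j+1} ρ_sc = 0 (odd monomials vanish by symmetry):
  i = 0 (even): a_0 · C_{0} = -2 · 1 = -2
  i = 1 (odd): ∫ x^1 ρ_sc = 0 (vanishes)
  i = 2 (even): a_2 · C_{1} = 2 · 1 = 2
  i = 4 (even): a_4 · C_{2} = -5 · 2 = -10

Summing the contributions: ∫_{−2}^{2} p(x) ρ_sc(x) dx = (-2) + 2 + (-10) = -10.


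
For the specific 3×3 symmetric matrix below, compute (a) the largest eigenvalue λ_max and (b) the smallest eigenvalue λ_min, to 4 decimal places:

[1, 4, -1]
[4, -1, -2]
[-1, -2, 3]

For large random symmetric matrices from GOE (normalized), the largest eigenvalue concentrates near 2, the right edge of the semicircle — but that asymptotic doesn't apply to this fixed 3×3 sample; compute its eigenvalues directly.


Since M is real symmetric, all three eigenvalues are real; they are the roots of det(λI − M) = λ³ − (tr M) λ² + s λ − det M, where s is the sum of the principal 2×2 minors.
tr M = 1 + (-1) + 3 = 3.
s = (1·(-1) − 4²) + (1·3 − (-1)²) + ((-1)·3 − (-2)²) = -17 + 2 + (-7) = -22.
det M (expand along row 1) = 1·(-7) − 4·10 + (-1)·(-9) = -38.
Characteristic polynomial: λ³ − 3λ² − 22λ + 38 = 0.
Substitute λ = y + (tr M)/3 = y + 1.000000 to remove the quadratic term: y³ + p·y + q = 0 with p = s − (tr M)²/3 = -25.000000 and q = −2(tr M)³/27 + (tr M)·s/3 − det M = 14.000000.
Three real roots ⇒ use the trigonometric (Viète) form: r = 2√(−p/3) = 5.773503, φ = arccos(3q/(p·r)) = arccos(-0.290985) = 1.866052 rad.
y_k = r·cos(φ/3 − 2πk/3) for k = 0, 1, 2 gives y = 4.692152, 0.567303, -5.259456.
λ_k = y_k + 1.000000 gives λ = 5.6922, 1.5673, -4.2595 (check: the sum is 3.0000 = tr M).

Hence λ_max = 5.6922 and λ_min = -4.2595.


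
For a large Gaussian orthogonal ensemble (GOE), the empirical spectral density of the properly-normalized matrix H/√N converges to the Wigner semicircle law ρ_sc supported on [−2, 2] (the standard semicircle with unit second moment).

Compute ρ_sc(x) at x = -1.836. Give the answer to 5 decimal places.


ρ_sc(x) = (1/(2π)) √(4 − x²). With x = -1.836:
  4 − x² = 4 − (-1.836)² = 4 − 3.370896 = 0.629104.
  √(4 − x²) = 0.793161.
  1/(2π) = 0.159155.
  ρ_sc(-1.836) = 0.159155 · 0.793161 = 0.126235.

Rounded to 5 decimal places: ρ_sc(-1.836) ≈ 0.12624.


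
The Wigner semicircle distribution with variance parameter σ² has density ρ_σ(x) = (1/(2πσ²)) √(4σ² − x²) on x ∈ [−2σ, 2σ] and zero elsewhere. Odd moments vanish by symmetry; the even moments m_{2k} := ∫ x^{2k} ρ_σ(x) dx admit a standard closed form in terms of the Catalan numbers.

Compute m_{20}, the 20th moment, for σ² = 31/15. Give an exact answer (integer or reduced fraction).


By the scaled semicircle moment identity, m_{2k} = σ^{2k} · C_k with k = 10.
C_10 = (1/(k+1)) · C(2k, k) = (1/11) · C(20, 10) = (1/11) · 184756 = 16796.
σ^{2k} = (σ²)^k = (31/15)^10 = 819628286980801/576650390625.

Therefore m_{20} = σ^{20} · C_10 = (819628286980801/576650390625) · 16796 = 13766476708129533596/576650390625.


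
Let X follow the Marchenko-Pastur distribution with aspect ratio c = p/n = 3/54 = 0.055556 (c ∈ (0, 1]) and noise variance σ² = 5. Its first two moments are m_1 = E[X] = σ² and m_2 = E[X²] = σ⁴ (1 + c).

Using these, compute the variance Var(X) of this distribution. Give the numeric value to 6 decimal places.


m_1 = E[X] = σ² = 5, so m_1² = 25.
m_2 = E[X²] = σ⁴ (1 + c) = 25 · (1 + 0.055556) = 25 · 1.055556 = 26.388889.
(Note m_2 − m_1² simplifies to c · σ⁴ = 0.055556 · 25.)

Var(X) = m_2 − m_1² = 26.388889 − 25 = 1.388889.


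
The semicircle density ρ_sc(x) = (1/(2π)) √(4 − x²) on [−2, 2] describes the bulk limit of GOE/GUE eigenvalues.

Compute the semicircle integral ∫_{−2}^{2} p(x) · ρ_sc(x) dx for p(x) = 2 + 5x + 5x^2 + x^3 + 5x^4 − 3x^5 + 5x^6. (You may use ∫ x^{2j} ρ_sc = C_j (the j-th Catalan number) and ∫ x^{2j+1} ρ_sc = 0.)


Write p(x) = Σ a_i x^i, split into monomials and integrate each against ρ_sc separately.
Using ∫ x^{2j} ρ_sc = C_j = (1/(j+1)) C(2j, j) (Catalan numbers) and ∫ x^{2j+1} ρ_sc = 0 (odd monomials vanish by symmetry):
  i = 0 (even): a_0 · C_{0} = 2 · 1 = 2
  i = 1 (odd): ∫ x^1 ρ_sc = 0 (vanishes)
  i = 2 (even): a_2 · C_{1} = 5 · 1 = 5
  i = 3 (odd): ∫ x^3 ρ_sc = 0 (vanishes)
  i = 4 (even): a_4 · C_{2} = 5 · 2 = 10
  i = 5 (odd): ∫ x^5 ρ_sc = 0 (vanishes)
  i = 6 (even): a_6 · C_{3} = 5 · 5 = 25

Summing the contributions: ∫_{−2}^{2} p(x) ρ_sc(x) dx = 2 + 5 + 10 + 25 = 42.


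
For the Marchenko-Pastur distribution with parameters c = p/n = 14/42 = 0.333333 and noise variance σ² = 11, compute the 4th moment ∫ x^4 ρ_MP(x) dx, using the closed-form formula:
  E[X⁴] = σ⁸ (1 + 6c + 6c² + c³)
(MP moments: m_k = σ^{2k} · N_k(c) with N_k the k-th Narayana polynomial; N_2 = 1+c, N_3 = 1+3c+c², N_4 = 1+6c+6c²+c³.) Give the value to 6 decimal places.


E[X⁴] = σ⁸ (1 + 6c + 6c² + c³) (fourth MP moment). With σ² = 11 (so σ⁸ = 14641) and c = 14/42 = 0.333333: E[X⁴] = 14641 · (1 + 6·0.333333 + 6·(0.333333)² + (0.333333)³) = 14641 · 3.703704.

So E[X^4] = 54225.925926.


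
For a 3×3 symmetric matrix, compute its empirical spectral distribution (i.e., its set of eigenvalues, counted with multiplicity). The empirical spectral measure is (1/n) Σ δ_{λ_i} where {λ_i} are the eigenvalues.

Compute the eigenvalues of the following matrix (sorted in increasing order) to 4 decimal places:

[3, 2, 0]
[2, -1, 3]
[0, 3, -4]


Since M is real symmetric, all three eigenvalues are real; they are the roots of det(λI − M) = λ³ − (tr M) λ² + s λ − det M, where s is the sum of the principal 2×2 minors.
tr M = 3 + (-1) + (-4) = -2.
s = (3·(-1) − 2²) + (3·(-4) − 0²) + ((-1)·(-4) − 3²) = -7 + (-12) + (-5) = -24.
det M (expand along row 1) = 3·(-5) − 2·(-8) + 0·6 = 1.
Characteristic polynomial: λ³ + 2λ² − 24λ − 1 = 0.
Substitute λ = y + (tr M)/3 = y − 0.666667 to remove the quadratic term: y³ + p·y + q = 0 with p = s − (tr M)²/3 = -25.333333 and q = −2(tr M)³/27 + (tr M)·s/3 − det M = 15.592593.
Three real roots ⇒ use the trigonometric (Viète) form: r = 2√(−p/3) = 5.811865, φ = arccos(3q/(p·r)) = arccos(-0.317711) = 1.894110 rad.
y_k = r·cos(φ/3 − 2πk/3) for k = 0, 1, 2 gives y = 4.691451, 0.625141, -5.316592.
λ_k = y_k − 0.666667 gives λ = 4.0248, -0.0415, -5.9833 (check: the sum is -2.0000 = tr M).

Eigenvalues sorted in increasing order: [-5.9833, -0.0415, 4.0248].


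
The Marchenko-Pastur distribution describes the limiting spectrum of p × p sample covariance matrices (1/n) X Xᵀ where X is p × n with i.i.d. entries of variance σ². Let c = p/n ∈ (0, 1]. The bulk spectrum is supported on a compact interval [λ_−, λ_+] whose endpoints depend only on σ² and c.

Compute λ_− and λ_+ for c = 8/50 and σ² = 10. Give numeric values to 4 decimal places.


c = 8/50 = 0.160000; √c = 0.400000.
λ_− = σ² (1 − √c)² = 10 · (1 − 0.400000)² = 10 · (0.600000)² = 3.600000.
λ_+ = σ² (1 + √c)² = 10 · (1 + 0.400000)² = 10 · (1.400000)² = 19.600000.

Rounded to 4 decimal places: λ_− ≈ 3.6000, λ_+ ≈ 19.6000.


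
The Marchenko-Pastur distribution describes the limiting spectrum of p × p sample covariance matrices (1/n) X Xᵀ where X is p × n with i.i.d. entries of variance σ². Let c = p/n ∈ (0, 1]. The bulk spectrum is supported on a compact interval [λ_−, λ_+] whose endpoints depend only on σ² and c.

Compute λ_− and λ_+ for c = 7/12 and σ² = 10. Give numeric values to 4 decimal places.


c = 7/12 = 0.583333; √c = 0.763763.
λ_− = σ² (1 − √c)² = 10 · (1 − 0.763763)² = 10 · (0.236237)² = 0.558081.
λ_+ = σ² (1 + √c)² = 10 · (1 + 0.763763)² = 10 · (1.763763)² = 31.108586.

Rounded to 4 decimal places: λ_− ≈ 0.5581, λ_+ ≈ 31.1086.


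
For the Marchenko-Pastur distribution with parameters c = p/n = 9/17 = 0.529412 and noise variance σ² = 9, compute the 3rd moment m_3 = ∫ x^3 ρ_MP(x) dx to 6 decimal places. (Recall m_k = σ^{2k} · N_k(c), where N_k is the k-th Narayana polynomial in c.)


E[X³] = σ⁶ (1 + 3c + c²) (third MP moment). With σ² = 9 (so σ⁶ = 729) and c = 9/17 = 0.529412: E[X³] = 729 · (1 + 3·0.529412 + (0.529412)²) = 729 · 2.868512.

So E[X^3] = 2091.145329.


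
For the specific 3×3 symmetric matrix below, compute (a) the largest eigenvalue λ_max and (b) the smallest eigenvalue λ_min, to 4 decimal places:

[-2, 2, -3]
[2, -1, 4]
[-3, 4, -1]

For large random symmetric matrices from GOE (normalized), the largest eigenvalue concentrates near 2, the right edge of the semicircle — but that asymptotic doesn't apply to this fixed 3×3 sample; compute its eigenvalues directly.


Since M is real symmetric, all three eigenvalues are real; they are the roots of det(λI − M) = λ³ − (tr M) λ² + s λ − det M, where s is the sum of the principal 2×2 minors.
tr M = -2 + (-1) + (-1) = -4.
s = ((-2)·(-1) − 2²) + ((-2)·(-1) − (-3)²) + ((-1)·(-1) − 4²) = -2 + (-7) + (-15) = -24.
det M (expand along row 1) = (-2)·(-15) − 2·10 + (-3)·5 = -5.
Characteristic polynomial: λ³ + 4λ² − 24λ + 5 = 0.
Substitute λ = y + (tr M)/3 = y − 1.333333 to remove the quadratic term: y³ + p·y + q = 0 with p = s − (tr M)²/3 = -29.333333 and q = −2(tr M)³/27 + (tr M)·s/3 − det M = 41.740741.
Three real roots ⇒ use the trigonometric (Viète) form: r = 2√(−p/3) = 6.253888, φ = arccos(3q/(p·r)) = arccos(-0.682606) = 2.322119 rad.
y_k = r·cos(φ/3 − 2πk/3) for k = 0, 1, 2 gives y = 4.472110, 1.549907, -6.022017.
λ_k = y_k − 1.333333 gives λ = 3.1388, 0.2166, -7.3554 (check: the sum is -4.0000 = tr M).

Hence λ_max = 3.1388 and λ_min = -7.3554.


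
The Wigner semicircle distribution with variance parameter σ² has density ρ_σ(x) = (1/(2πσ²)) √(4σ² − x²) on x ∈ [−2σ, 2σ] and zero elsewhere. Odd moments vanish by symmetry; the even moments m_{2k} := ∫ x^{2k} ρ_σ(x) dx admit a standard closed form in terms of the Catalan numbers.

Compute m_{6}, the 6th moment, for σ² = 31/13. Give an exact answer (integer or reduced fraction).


By the scaled semicircle moment identity, m_{2k} = σ^{2k} · C_k with k = 3.
C_3 = (1/(k+1)) · C(2k, k) = (1/4) · C(6, 3) = (1/4) · 20 = 5.
σ^{2k} = (σ²)^k = (31/13)^3 = 29791/2197.

Therefore m_{6} = σ^{6} · C_3 = (29791/2197) · 5 = 148955/2197.


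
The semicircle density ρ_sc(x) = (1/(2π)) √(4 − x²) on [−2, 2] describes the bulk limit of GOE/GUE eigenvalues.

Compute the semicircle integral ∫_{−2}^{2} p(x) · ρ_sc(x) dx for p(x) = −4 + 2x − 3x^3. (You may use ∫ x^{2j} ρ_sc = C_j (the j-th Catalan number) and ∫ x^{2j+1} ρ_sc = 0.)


Write p(x) = Σ a_i x^i, split into monomials and integrate each against ρ_sc separately.
Using ∫ x^{2j} ρ_sc = C_j = (1/(j+1)) C(2j, j) (Catalan numbers) and ∫ x^{2j+1} ρ_sc = 0 (odd monomials vanish by symmetry):
  i = 0 (even): a_0 · C_{0} = -4 · 1 = -4
  i = 1 (odd): ∫ x^1 ρ_sc = 0 (vanishes)
  i = 3 (odd): ∫ x^3 ρ_sc = 0 (vanishes)

Summing the contributions: ∫_{−2}^{2} p(x) ρ_sc(x) dx = -4.


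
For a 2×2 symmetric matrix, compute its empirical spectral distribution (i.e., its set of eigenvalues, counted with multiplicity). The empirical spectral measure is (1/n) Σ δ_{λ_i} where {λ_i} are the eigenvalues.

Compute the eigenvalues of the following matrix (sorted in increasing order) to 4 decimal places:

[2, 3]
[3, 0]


Since M is real symmetric, both eigenvalues are real; they are the roots of det(λI − M) = λ² − (tr M) λ + det M.
tr M = 2 + 0 = 2.
det M = 2·0 − 3² = 0 − 9 = -9.
Characteristic polynomial: λ² − 2λ − 9 = 0.
Discriminant Δ = (tr M)² − 4·det M = 4 − (-36) = 40; √Δ = 6.324555.
λ = (tr M ± √Δ)/2 = (2 ± 6.324555)/2, giving (tr M − √Δ)/2 = -2.1623 and (tr M + √Δ)/2 = 4.1623.

Eigenvalues sorted in increasing order: [-2.1623, 4.1623].


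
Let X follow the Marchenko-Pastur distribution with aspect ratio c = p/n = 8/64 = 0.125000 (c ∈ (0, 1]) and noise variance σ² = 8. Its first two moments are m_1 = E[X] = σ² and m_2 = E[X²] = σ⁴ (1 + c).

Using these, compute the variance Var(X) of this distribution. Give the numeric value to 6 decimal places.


m_1 = E[X] = σ² = 8, so m_1² = 64.
m_2 = E[X²] = σ⁴ (1 + c) = 64 · (1 + 0.125000) = 64 · 1.125000 = 72.000000.
(Note m_2 − m_1² simplifies to c · σ⁴ = 0.125000 · 64.)

Var(X) = m_2 − m_1² = 72.000000 − 64 = 8.000000.


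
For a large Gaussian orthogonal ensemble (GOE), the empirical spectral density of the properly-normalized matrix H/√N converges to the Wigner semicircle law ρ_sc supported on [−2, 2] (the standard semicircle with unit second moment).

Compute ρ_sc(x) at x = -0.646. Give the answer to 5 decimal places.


ρ_sc(x) = (1/(2π)) √(4 − x²). With x = -0.646:
  4 − x² = 4 − (-0.646)² = 4 − 0.417316 = 3.582684.
  √(4 − x²) = 1.892798.
  1/(2π) = 0.159155.
  ρ_sc(-0.646) = 0.159155 · 1.892798 = 0.301248.

Rounded to 5 decimal places: ρ_sc(-0.646) ≈ 0.30125.


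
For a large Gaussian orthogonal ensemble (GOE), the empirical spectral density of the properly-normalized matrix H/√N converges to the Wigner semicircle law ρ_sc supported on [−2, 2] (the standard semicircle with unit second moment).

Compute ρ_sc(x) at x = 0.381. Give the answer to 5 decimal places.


ρ_sc(x) = (1/(2π)) √(4 − x²). With x = 0.381:
  4 − x² = 4 − (0.381)² = 4 − 0.145161 = 3.854839.
  √(4 − x²) = 1.963374.
  1/(2π) = 0.159155.
  ρ_sc(0.381) = 0.159155 · 1.963374 = 0.312481.

Rounded to 5 decimal places: ρ_sc(0.381) ≈ 0.31248.


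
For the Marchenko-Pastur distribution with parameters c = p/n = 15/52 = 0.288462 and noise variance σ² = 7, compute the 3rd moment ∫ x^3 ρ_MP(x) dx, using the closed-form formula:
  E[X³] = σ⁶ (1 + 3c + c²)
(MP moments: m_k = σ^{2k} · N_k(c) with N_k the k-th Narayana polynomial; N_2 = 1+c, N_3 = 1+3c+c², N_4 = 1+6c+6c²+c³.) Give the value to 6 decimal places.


E[X³] = σ⁶ (1 + 3c + c²) (third MP moment). With σ² = 7 (so σ⁶ = 343) and c = 15/52 = 0.288462: E[X³] = 343 · (1 + 3·0.288462 + (0.288462)²) = 343 · 1.948595.

So E[X^3] = 668.367973.


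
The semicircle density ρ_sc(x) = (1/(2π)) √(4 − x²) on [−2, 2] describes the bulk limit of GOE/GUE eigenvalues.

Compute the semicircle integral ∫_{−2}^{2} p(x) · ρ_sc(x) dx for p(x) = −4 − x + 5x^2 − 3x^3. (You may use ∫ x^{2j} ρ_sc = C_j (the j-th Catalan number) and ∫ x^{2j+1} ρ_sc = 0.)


Write p(x) = Σ a_i x^i, split into monomials and integrate each against ρ_sc separately.
Using ∫ x^{2j} ρ_sc = C_j = (1/(j+1)) C(2j, j) (Catalan numbers) and ∫ x^{2j+1} ρ_sc = 0 (odd monomials vanish by symmetry):
  i = 0 (even): a_0 · C_{0} = -4 · 1 = -4
  i = 1 (odd): ∫ x^1 ρ_sc = 0 (vanishes)
  i = 2 (even): a_2 · C_{1} = 5 · 1 = 5
  i = 3 (odd): ∫ x^3 ρ_sc = 0 (vanishes)

Summing the contributions: ∫_{−2}^{2} p(x) ρ_sc(x) dx = (-4) + 5 = 1.


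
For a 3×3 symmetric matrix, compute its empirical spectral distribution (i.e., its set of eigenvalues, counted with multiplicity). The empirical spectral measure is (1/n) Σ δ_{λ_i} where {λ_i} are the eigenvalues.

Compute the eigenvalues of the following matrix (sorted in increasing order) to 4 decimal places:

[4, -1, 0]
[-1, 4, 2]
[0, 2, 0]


Since M is real symmetric, all three eigenvalues are real; they are the roots of det(λI − M) = λ³ − (tr M) λ² + s λ − det M, where s is the sum of the principal 2×2 minors.
tr M = 4 + 4 + 0 = 8.
s = (4·4 − (-1)²) + (4·0 − 0²) + (4·0 − 2²) = 15 + 0 + (-4) = 11.
det M (expand along row 1) = 4·(-4) − (-1)·0 + 0·(-2) = -16.
Characteristic polynomial: λ³ − 8λ² + 11λ + 16 = 0.
Substitute λ = y + (tr M)/3 = y + 2.666667 to remove the quadratic term: y³ + p·y + q = 0 with p = s − (tr M)²/3 = -10.333333 and q = −2(tr M)³/27 + (tr M)·s/3 − det M = 7.407407.
Three real roots ⇒ use the trigonometric (Viète) form: r = 2√(−p/3) = 3.711843, φ = arccos(3q/(p·r)) = arccos(-0.579372) = 2.188754 rad.
y_k = r·cos(φ/3 − 2πk/3) for k = 0, 1, 2 gives y = 2.766998, 0.759192, -3.526190.
λ_k = y_k + 2.666667 gives λ = 5.4337, 3.4259, -0.8595 (check: the sum is 8.0000 = tr M).

Eigenvalues sorted in increasing order: [-0.8595, 3.4259, 5.4337].


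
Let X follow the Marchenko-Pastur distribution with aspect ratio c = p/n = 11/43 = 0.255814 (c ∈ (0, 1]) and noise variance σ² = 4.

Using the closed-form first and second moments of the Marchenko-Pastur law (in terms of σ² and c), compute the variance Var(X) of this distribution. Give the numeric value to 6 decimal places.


Recall the MP moments m_1 = E[X] = σ² and m_2 = E[X²] = σ⁴ (1 + c).
m_1 = E[X] = σ² = 4, so m_1² = 16.
m_2 = E[X²] = σ⁴ (1 + c) = 16 · (1 + 0.255814) = 16 · 1.255814 = 20.093023.
(Note m_2 − m_1² simplifies to c · σ⁴ = 0.255814 · 16.)

Var(X) = m_2 − m_1² = 20.093023 − 16 = 4.093023.


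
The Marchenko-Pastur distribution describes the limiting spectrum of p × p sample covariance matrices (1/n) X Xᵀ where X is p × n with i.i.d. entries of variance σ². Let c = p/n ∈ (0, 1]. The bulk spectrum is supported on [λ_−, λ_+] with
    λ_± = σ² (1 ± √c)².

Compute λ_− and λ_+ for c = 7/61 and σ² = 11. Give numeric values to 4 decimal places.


c = 7/61 = 0.114754; √c = 0.338754.
λ_− = σ² (1 − √c)² = 11 · (1 − 0.338754)² = 11 · (0.661246)² = 4.809713.
λ_+ = σ² (1 + √c)² = 11 · (1 + 0.338754)² = 11 · (1.338754)² = 19.714877.

Rounded to 4 decimal places: λ_− ≈ 4.8097, λ_+ ≈ 19.7149.


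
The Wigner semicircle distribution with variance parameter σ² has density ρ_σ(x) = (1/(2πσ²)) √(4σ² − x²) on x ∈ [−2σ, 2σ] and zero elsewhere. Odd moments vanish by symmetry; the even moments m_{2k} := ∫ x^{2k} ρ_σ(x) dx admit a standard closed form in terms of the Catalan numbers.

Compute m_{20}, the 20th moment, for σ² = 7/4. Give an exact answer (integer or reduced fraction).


By the scaled semicircle moment identity, m_{2k} = σ^{2k} · C_k with k = 10.
C_10 = (1/(k+1)) · C(2k, k) = (1/11) · C(20, 10) = (1/11) · 184756 = 16796.
σ^{2k} = (σ²)^k = (7/4)^10 = 282475249/1048576.

Therefore m_{20} = σ^{20} · C_10 = (282475249/1048576) · 16796 = 1186113570551/262144.


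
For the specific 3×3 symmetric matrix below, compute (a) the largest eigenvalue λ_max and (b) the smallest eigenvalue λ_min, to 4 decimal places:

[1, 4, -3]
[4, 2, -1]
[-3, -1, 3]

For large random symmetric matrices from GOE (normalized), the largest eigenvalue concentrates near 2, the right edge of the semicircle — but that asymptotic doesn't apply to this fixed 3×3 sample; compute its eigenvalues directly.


Since M is real symmetric, all three eigenvalues are real; they are the roots of det(λI − M) = λ³ − (tr M) λ² + s λ − det M, where s is the sum of the principal 2×2 minors.
tr M = 1 + 2 + 3 = 6.
s = (1·2 − 4²) + (1·3 − (-3)²) + (2·3 − (-1)²) = -14 + (-6) + 5 = -15.
det M (expand along row 1) = 1·5 − 4·9 + (-3)·2 = -37.
Characteristic polynomial: λ³ − 6λ² − 15λ + 37 = 0.
Substitute λ = y + (tr M)/3 = y + 2.000000 to remove the quadratic term: y³ + p·y + q = 0 with p = s − (tr M)²/3 = -27.000000 and q = −2(tr M)³/27 + (tr M)·s/3 − det M = -9.000000.
Three real roots ⇒ use the trigonometric (Viète) form: r = 2√(−p/3) = 6.000000, φ = arccos(3q/(p·r)) = arccos(0.166667) = 1.403348 rad.
y_k = r·cos(φ/3 − 2πk/3) for k = 0, 1, 2 gives y = 5.355422, -0.334722, -5.020699.
λ_k = y_k + 2.000000 gives λ = 7.3554, 1.6653, -3.0207 (check: the sum is 6.0000 = tr M).

Hence λ_max = 7.3554 and λ_min = -3.0207.


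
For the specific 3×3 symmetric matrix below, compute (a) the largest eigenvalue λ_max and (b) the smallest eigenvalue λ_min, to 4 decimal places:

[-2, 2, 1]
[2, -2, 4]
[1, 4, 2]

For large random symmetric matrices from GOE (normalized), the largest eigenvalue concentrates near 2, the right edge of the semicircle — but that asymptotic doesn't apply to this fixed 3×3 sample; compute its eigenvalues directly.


Since M is real symmetric, all three eigenvalues are real; they are the roots of det(λI − M) = λ³ − (tr M) λ² + s λ − det M, where s is the sum of the principal 2×2 minors.
tr M = -2 + (-2) + 2 = -2.
s = ((-2)·(-2) − 2²) + ((-2)·2 − 1²) + ((-2)·2 − 4²) = 0 + (-5) + (-20) = -25.
det M (expand along row 1) = (-2)·(-20) − 2·0 + 1·10 = 50.
Characteristic polynomial: λ³ + 2λ² − 25λ − 50 = 0.
Substitute λ = y + (tr M)/3 = y − 0.666667 to remove the quadratic term: y³ + p·y + q = 0 with p = s − (tr M)²/3 = -26.333333 and q = −2(tr M)³/27 + (tr M)·s/3 − det M = -32.740741.
Three real roots ⇒ use the trigonometric (Viète) form: r = 2√(−p/3) = 5.925463, φ = arccos(3q/(p·r)) = arccos(0.629480) = 0.889913 rad.
y_k = r·cos(φ/3 − 2πk/3) for k = 0, 1, 2 gives y = 5.666667, -1.333333, -4.333333.
λ_k = y_k − 0.666667 gives λ = 5.0000, -2.0000, -5.0000 (check: the sum is -2.0000 = tr M).

Hence λ_max = 5.0000 and λ_min = -5.0000.


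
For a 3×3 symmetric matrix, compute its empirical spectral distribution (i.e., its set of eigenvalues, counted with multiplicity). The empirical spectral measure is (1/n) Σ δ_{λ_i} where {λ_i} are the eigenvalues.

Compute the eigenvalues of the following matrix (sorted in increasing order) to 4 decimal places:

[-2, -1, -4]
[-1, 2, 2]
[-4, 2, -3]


Since M is real symmetric, all three eigenvalues are real; they are the roots of det(λI − M) = λ³ − (tr M) λ² + s λ − det M, where s is the sum of the principal 2×2 minors.
tr M = -2 + 2 + (-3) = -3.
s = ((-2)·2 − (-1)²) + ((-2)·(-3) − (-4)²) + (2·(-3) − 2²) = -5 + (-10) + (-10) = -25.
det M (expand along row 1) = (-2)·(-10) − (-1)·11 + (-4)·6 = 7.
Characteristic polynomial: λ³ + 3λ² − 25λ − 7 = 0.
Substitute λ = y + (tr M)/3 = y − 1.000000 to remove the quadratic term: y³ + p·y + q = 0 with p = s − (tr M)²/3 = -28.000000 and q = −2(tr M)³/27 + (tr M)·s/3 − det M = 20.000000.
Three real roots ⇒ use the trigonometric (Viète) form: r = 2√(−p/3) = 6.110101, φ = arccos(3q/(p·r)) = arccos(-0.350707) = 1.929123 rad.
y_k = r·cos(φ/3 − 2πk/3) for k = 0, 1, 2 gives y = 4.889767, 0.728069, -5.617837.
λ_k = y_k − 1.000000 gives λ = 3.8898, -0.2719, -6.6178 (check: the sum is -3.0000 = tr M).

Eigenvalues sorted in increasing order: [-6.6178, -0.2719, 3.8898].


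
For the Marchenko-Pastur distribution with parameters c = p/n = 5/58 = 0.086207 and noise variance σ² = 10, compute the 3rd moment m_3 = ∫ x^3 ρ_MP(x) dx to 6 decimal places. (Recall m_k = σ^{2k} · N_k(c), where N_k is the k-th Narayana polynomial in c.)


E[X³] = σ⁶ (1 + 3c + c²) (third MP moment). With σ² = 10 (so σ⁶ = 1000) and c = 5/58 = 0.086207: E[X³] = 1000 · (1 + 3·0.086207 + (0.086207)²) = 1000 · 1.266052.

So E[X^3] = 1266.052319.


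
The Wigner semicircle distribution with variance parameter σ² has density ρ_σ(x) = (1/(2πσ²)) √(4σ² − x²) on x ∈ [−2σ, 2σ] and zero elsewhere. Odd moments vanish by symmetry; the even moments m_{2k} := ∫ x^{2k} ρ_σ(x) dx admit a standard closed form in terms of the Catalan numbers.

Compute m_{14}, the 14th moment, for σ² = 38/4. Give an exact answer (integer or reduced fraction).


By the scaled semicircle moment identity, m_{2k} = σ^{2k} · C_k with k = 7.
C_7 = (1/(k+1)) · C(2k, k) = (1/8) · C(14, 7) = (1/8) · 3432 = 429.
σ^{2k} = (σ²)^k = (38/4)^7 = 893871739/128.

Therefore m_{14} = σ^{14} · C_7 = (893871739/128) · 429 = 383470976031/128.


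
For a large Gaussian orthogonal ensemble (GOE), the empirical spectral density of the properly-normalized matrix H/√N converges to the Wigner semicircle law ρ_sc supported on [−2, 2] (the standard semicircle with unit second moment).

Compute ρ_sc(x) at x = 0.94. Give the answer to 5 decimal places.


ρ_sc(x) = (1/(2π)) √(4 − x²). With x = 0.94:
  4 − x² = 4 − (0.94)² = 4 − 0.883600 = 3.116400.
  √(4 − x²) = 1.765333.
  1/(2π) = 0.159155.
  ρ_sc(0.94) = 0.159155 · 1.765333 = 0.280961.

Rounded to 5 decimal places: ρ_sc(0.94) ≈ 0.28096.


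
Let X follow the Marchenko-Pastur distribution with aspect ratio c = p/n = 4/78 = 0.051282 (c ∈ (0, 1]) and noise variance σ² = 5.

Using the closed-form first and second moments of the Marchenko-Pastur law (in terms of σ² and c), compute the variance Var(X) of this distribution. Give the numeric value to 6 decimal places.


Recall the MP moments m_1 = E[X] = σ² and m_2 = E[X²] = σ⁴ (1 + c).
m_1 = E[X] = σ² = 5, so m_1² = 25.
m_2 = E[X²] = σ⁴ (1 + c) = 25 · (1 + 0.051282) = 25 · 1.051282 = 26.282051.
(Note m_2 − m_1² simplifies to c · σ⁴ = 0.051282 · 25.)

Var(X) = m_2 − m_1² = 26.282051 − 25 = 1.282051.


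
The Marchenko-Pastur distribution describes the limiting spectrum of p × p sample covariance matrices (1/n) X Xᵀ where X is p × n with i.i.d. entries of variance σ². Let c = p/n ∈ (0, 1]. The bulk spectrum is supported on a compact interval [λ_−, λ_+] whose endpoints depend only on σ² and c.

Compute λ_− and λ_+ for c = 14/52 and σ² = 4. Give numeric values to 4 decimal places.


c = 14/52 = 0.269231; √c = 0.518875.
λ_− = σ² (1 − √c)² = 4 · (1 − 0.518875)² = 4 · (0.481125)² = 0.925927.
λ_+ = σ² (1 + √c)² = 4 · (1 + 0.518875)² = 4 · (1.518875)² = 9.227919.

Rounded to 4 decimal places: λ_− ≈ 0.9259, λ_+ ≈ 9.2279.


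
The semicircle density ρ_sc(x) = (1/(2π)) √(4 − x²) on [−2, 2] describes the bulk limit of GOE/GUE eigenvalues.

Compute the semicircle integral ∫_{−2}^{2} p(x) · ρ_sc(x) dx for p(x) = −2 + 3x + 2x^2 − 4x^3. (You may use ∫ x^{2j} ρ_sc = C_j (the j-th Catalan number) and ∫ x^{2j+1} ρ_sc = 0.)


Write p(x) = Σ a_i x^i, split into monomials and integrate each against ρ_sc separately.
Using ∫ x^{2j} ρ_sc = C_j = (1/(j+1)) C(2j, j) (Catalan numbers) and ∫ x^{2j+1} ρ_sc = 0 (odd monomials vanish by symmetry):
  i = 0 (even): a_0 · C_{0} = -2 · 1 = -2
  i = 1 (odd): ∫ x^1 ρ_sc = 0 (vanishes)
  i = 2 (even): a_2 · C_{1} = 2 · 1 = 2
  i = 3 (odd): ∫ x^3 ρ_sc = 0 (vanishes)

Summing the contributions: ∫_{−2}^{2} p(x) ρ_sc(x) dx = (-2) + 2 = 0.


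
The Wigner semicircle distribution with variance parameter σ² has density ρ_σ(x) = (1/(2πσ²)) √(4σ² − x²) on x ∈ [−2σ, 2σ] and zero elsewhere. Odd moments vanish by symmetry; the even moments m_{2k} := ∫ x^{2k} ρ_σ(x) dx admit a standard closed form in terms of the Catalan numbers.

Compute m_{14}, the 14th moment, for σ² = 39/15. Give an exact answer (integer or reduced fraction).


By the scaled semicircle moment identity, m_{2k} = σ^{2k} · C_k with k = 7.
C_7 = (1/(k+1)) · C(2k, k) = (1/8) · C(14, 7) = (1/8) · 3432 = 429.
σ^{2k} = (σ²)^k = (39/15)^7 = 62748517/78125.

Therefore m_{14} = σ^{14} · C_7 = (62748517/78125) · 429 = 26919113793/78125.


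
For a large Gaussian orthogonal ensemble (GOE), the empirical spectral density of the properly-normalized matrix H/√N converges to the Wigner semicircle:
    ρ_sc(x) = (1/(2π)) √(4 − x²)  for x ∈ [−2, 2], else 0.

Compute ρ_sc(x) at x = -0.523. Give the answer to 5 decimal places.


ρ_sc(x) = (1/(2π)) √(4 − x²). With x = -0.523:
  4 − x² = 4 − (-0.523)² = 4 − 0.273529 = 3.726471.
  √(4 − x²) = 1.930407.
  1/(2π) = 0.159155.
  ρ_sc(-0.523) = 0.159155 · 1.930407 = 0.307234.

Rounded to 5 decimal places: ρ_sc(-0.523) ≈ 0.30723.


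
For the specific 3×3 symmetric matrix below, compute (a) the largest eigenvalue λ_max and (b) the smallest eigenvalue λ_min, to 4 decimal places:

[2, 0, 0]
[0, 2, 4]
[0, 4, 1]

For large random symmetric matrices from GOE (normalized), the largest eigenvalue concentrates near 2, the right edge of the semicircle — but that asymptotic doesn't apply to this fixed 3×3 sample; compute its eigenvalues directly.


Since M is real symmetric, all three eigenvalues are real; they are the roots of det(λI − M) = λ³ − (tr M) λ² + s λ − det M, where s is the sum of the principal 2×2 minors.
tr M = 2 + 2 + 1 = 5.
s = (2·2 − 0²) + (2·1 − 0²) + (2·1 − 4²) = 4 + 2 + (-14) = -8.
det M (expand along row 1) = 2·(-14) − 0·0 + 0·0 = -28.
Characteristic polynomial: λ³ − 5λ² − 8λ + 28 = 0.
Substitute λ = y + (tr M)/3 = y + 1.666667 to remove the quadratic term: y³ + p·y + q = 0 with p = s − (tr M)²/3 = -16.333333 and q = −2(tr M)³/27 + (tr M)·s/3 − det M = 5.407407.
Three real roots ⇒ use the trigonometric (Viète) form: r = 2√(−p/3) = 4.666667, φ = arccos(3q/(p·r)) = arccos(-0.212828) = 1.785265 rad.
y_k = r·cos(φ/3 − 2πk/3) for k = 0, 1, 2 gives y = 3.864462, 0.333333, -4.197796.
λ_k = y_k + 1.666667 gives λ = 5.5311, 2.0000, -2.5311 (check: the sum is 5.0000 = tr M).

Hence λ_max = 5.5311 and λ_min = -2.5311.
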